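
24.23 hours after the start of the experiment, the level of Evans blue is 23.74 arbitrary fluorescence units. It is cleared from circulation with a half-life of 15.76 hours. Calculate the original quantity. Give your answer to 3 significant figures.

68.9 arbitrary fluorescence units

Number of half-lives elapsed: n = 24.23/15.76 ≈ 1.5374.
A₀ = A × 2^n = 23.74 × 2^1.5374 = 23.74 × 2.9028 ≈ 68.912 arbitrary fluorescence units.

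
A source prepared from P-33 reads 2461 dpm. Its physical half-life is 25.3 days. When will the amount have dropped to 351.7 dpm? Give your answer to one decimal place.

Fraction remaining = 351.7/2461 ≈ 0.14291.
n = log₂(2461/351.7) = ln(6.9974)/ln 2 ≈ 2.8068 half-lives.
t = n × t½ = 2.8068 × 25.3 ≈ 71.013 days.

71.0 days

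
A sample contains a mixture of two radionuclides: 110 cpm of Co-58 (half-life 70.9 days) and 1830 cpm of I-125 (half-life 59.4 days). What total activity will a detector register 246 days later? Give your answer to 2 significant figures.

Co-58: 110 × (1/2)^(246/70.9) = 110 × (1/2)^3.4697 ≈ 9.9292 cpm.
I-125: 1830 × (1/2)^(246/59.4) = 1830 × (1/2)^4.1414 ≈ 103.7 cpm.
Total = 9.9292 + 103.7 ≈ 113.63 cpm.

110 cpm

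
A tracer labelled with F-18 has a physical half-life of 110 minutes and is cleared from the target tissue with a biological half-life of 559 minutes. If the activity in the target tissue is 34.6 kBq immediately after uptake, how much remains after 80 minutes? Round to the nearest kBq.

19 kBq

1/t_eff = 1/t_phys + 1/t_biol = 1/110 + 1/559 = 0.01088 per minute.
t_eff = 110 × 559 / (110 + 559) ≈ 91.913 minutes.
Remaining = 34.6 × (1/2)^(80/91.913) = 34.6 × (1/2)^0.87039 ≈ 18.926 kBq.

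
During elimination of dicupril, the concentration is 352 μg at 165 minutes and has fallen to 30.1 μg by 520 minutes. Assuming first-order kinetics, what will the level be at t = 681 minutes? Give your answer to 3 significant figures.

9.87 μg

Over Δt = 520 − 165 = 355 minutes, the level fell by a factor of 352/30.1 ≈ 11.694.
n = log₂(11.694) ≈ 3.5477 half-lives, so t½ = 355/3.5477 ≈ 100.06 minutes.
From t = 520 to t = 681: 30.1 × (1/2)^((681−520)/100.06) ≈ 9.8677 μg.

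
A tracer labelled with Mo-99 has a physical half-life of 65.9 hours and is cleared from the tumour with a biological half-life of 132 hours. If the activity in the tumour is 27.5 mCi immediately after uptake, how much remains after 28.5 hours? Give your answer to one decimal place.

1/t_eff = 1/t_phys + 1/t_biol = 1/65.9 + 1/132 = 0.02275 per hour.
t_eff = 65.9 × 132 / (65.9 + 132) ≈ 43.956 hours.
Remaining = 27.5 × (1/2)^(28.5/43.956) = 27.5 × (1/2)^0.64838 ≈ 17.545 mCi.

17.5 mCi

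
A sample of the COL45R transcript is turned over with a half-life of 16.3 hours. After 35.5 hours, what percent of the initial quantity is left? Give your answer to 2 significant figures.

22%

n = 35.5/16.3 ≈ 2.1779 half-lives.
Fraction remaining = (1/2)^2.1779 ≈ 0.221, i.e. 22.1%.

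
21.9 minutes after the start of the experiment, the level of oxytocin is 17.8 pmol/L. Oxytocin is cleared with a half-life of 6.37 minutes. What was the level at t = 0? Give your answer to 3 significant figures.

Number of half-lives elapsed: n = 21.9/6.37 ≈ 3.438.
A₀ = A × 2^n = 17.8 × 2^3.438 = 17.8 × 10.838 ≈ 192.91 pmol/L.

193 pmol/L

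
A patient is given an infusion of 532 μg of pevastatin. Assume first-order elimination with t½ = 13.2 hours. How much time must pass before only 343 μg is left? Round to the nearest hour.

8 hours

Fraction remaining = 343/532 ≈ 0.64474.
n = log₂(532/343) = ln(1.551)/ln 2 ≈ 0.63322 half-lives.
t = n × t½ = 0.63322 × 13.2 ≈ 8.3585 hours.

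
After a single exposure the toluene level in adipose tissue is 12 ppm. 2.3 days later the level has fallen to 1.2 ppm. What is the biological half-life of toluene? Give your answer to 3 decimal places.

0.692 days

A/A₀ = 1.2/12 ≈ 0.1.
n = log₂(10) ≈ 3.3219 half-lives elapsed in 2.3 days.
t½ = 2.3/3.3219 ≈ 0.69237 days.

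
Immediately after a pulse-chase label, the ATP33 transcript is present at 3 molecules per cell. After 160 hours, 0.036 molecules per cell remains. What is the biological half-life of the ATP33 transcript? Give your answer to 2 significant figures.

A/A₀ = 0.036/3 ≈ 0.012.
n = log₂(83.333) ≈ 6.3808 half-lives elapsed in 160 hours.
t½ = 160/6.3808 ≈ 25.075 hours.

25 hours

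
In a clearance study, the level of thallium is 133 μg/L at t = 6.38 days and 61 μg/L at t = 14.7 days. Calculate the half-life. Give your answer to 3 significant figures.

7.40 days

Over Δt = 14.7 − 6.38 = 8.32 days, the level fell by a factor of 133/61 ≈ 2.1803.
n = log₂(2.1803) ≈ 1.1245 half-lives, so t½ = 8.32/1.1245 ≈ 7.3985 days.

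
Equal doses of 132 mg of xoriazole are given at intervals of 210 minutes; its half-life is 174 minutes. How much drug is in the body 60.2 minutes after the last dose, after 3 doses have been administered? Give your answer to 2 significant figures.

The 3 doses were given 480.2, 270.2, 60.2 minutes ago.
Total = 132·(1/2)^(480.2/174) + 132·(1/2)^(270.2/174) + 132·(1/2)^(60.2/174)
      = 19.489 + 44.99 + 103.85 ≈ 168.33 mg.

170 mg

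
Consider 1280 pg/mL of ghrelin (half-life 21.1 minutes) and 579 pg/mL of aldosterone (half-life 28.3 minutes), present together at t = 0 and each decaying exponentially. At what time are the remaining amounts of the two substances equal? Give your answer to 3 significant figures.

94.9 minutes

Set 1280·(1/2)^(t/21.1) = 579·(1/2)^(t/28.3).
Taking log₂: log₂(1280/579) = t·(1/21.1 − 1/28.3).
log₂(2.2107) = 1.1445; 1/21.1 − 1/28.3 = 0.012058.
t = 1.1445 / 0.012058 ≈ 94.919 minutes.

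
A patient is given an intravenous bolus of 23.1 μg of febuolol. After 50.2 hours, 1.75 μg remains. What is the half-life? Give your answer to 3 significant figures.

A/A₀ = 1.75/23.1 ≈ 0.075758.
n = log₂(13.2) ≈ 3.7225 half-lives elapsed in 50.2 hours.
t½ = 50.2/3.7225 ≈ 13.486 hours.

13.5 hours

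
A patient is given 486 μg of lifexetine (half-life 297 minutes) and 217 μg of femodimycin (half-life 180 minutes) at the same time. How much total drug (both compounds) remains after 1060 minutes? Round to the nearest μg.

45 μg

lifexetine: 486 × (1/2)^(1060/297) = 486 × (1/2)^3.569 ≈ 40.95 μg.
femodimycin: 217 × (1/2)^(1060/180) = 217 × (1/2)^5.8889 ≈ 3.6621 μg.
Total = 40.95 + 3.6621 ≈ 44.612 μg.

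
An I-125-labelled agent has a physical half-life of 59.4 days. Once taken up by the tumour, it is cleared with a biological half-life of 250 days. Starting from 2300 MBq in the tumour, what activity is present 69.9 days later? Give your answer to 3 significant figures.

1/t_eff = 1/t_phys + 1/t_biol = 1/59.4 + 1/250 = 0.020835 per day.
t_eff = 59.4 × 250 / (59.4 + 250) ≈ 47.996 days.
Remaining = 2300 × (1/2)^(69.9/47.996) = 2300 × (1/2)^1.4564 ≈ 838.14 MBq.

838 MBq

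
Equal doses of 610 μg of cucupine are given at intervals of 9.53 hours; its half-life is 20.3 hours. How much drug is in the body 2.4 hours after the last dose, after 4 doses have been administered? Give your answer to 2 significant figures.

The 4 doses were given 30.99, 21.46, 11.93, 2.4 hours ago.
Total = 610·(1/2)^(30.99/20.3) + 610·(1/2)^(21.46/20.3) + 610·(1/2)^(11.93/20.3) + 610·(1/2)^(2.4/20.3)
      = 211.73 + 293.16 + 405.9 + 562 ≈ 1472.8 μg.

1500 μg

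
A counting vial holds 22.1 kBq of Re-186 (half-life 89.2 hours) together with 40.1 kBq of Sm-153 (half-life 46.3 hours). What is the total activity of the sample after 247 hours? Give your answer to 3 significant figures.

4.24 kBq

Re-186: 22.1 × (1/2)^(247/89.2) = 22.1 × (1/2)^2.7691 ≈ 3.2421 kBq.
Sm-153: 40.1 × (1/2)^(247/46.3) = 40.1 × (1/2)^5.3348 ≈ 0.99361 kBq.
Total = 3.2421 + 0.99361 ≈ 4.2357 kBq.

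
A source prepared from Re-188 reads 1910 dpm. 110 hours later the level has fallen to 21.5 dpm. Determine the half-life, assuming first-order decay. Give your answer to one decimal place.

A/A₀ = 21.5/1910 ≈ 0.011257.
n = log₂(88.837) ≈ 6.4731 half-lives elapsed in 110 hours.
t½ = 110/6.4731 ≈ 16.993 hours.

17.0 hours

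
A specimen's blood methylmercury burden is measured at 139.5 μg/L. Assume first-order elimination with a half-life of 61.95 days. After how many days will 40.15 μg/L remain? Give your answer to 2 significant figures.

110 days

Fraction remaining = 40.15/139.5 ≈ 0.28781.
n = log₂(139.5/40.15) = ln(3.4745)/ln 2 ≈ 1.7968 half-lives.
t = n × t½ = 1.7968 × 61.95 ≈ 111.31 days.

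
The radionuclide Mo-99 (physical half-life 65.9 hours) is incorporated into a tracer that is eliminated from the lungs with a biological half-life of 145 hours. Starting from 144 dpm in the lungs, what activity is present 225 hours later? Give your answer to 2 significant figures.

1/t_eff = 1/t_phys + 1/t_biol = 1/65.9 + 1/145 = 0.022071 per hour.
t_eff = 65.9 × 145 / (65.9 + 145) ≈ 45.308 hours.
Remaining = 144 × (1/2)^(225/45.308) = 144 × (1/2)^4.966 ≈ 4.6073 dpm.

4.6 dpm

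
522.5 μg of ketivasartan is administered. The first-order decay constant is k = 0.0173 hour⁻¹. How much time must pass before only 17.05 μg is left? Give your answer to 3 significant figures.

t½ = ln 2 / k = 0.69315 / 0.0173 ≈ 40.066 hours.
Fraction remaining = 17.05/522.5 ≈ 0.032632.
n = log₂(522.5/17.05) = ln(30.645)/ln 2 ≈ 4.9376 half-lives.
t = n × t½ = 4.9376 × 40.066 ≈ 197.83 hours.

198 hours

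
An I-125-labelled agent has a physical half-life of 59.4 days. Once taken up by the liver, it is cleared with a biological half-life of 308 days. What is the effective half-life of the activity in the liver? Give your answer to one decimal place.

1/t_eff = 1/t_phys + 1/t_biol = 1/59.4 + 1/308 = 0.020082 per day.
t_eff = 59.4 × 308 / (59.4 + 308) ≈ 49.796 days.

49.8 days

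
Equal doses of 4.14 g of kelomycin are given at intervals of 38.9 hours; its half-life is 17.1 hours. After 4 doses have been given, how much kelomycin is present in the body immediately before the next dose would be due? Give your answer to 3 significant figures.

The 4 doses were given 155.6, 116.7, 77.8, 38.9 hours ago.
Total = 4.14·(1/2)^(155.6/17.1) + 4.14·(1/2)^(116.7/17.1) + 4.14·(1/2)^(77.8/17.1) + 4.14·(1/2)^(38.9/17.1)
      = 0.0075475 + 0.036526 + 0.17677 + 0.85546 ≈ 1.0763 g.

1.08 g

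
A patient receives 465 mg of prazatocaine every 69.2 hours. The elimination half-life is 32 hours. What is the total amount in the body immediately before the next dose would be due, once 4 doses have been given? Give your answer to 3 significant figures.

The 4 doses were given 276.8, 207.6, 138.4, 69.2 hours ago.
Total = 465·(1/2)^(276.8/32) + 465·(1/2)^(207.6/32) + 465·(1/2)^(138.4/32) + 465·(1/2)^(69.2/32)
      = 1.1576 + 5.1823 + 23.201 + 103.87 ≈ 133.41 mg.

133 mg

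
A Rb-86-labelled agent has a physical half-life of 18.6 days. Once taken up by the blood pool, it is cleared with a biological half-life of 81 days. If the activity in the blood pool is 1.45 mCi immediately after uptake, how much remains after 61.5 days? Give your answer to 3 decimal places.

0.087 mCi

1/t_eff = 1/t_phys + 1/t_biol = 1/18.6 + 1/81 = 0.066109 per day.
t_eff = 18.6 × 81 / (18.6 + 81) ≈ 15.127 days.
Remaining = 1.45 × (1/2)^(61.5/15.127) = 1.45 × (1/2)^4.0657 ≈ 0.08659 mCi.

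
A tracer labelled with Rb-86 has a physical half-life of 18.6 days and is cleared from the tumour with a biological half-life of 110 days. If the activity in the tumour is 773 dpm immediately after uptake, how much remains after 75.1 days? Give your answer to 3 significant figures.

1/t_eff = 1/t_phys + 1/t_biol = 1/18.6 + 1/110 = 0.062854 per day.
t_eff = 18.6 × 110 / (18.6 + 110) ≈ 15.91 days.
Remaining = 773 × (1/2)^(75.1/15.91) = 773 × (1/2)^4.7204 ≈ 29.323 dpm.

29.3 dpm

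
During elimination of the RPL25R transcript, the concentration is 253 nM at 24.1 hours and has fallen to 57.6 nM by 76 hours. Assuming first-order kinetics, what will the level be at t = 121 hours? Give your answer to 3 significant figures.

Over Δt = 76 − 24.1 = 51.9 hours, the level fell by a factor of 253/57.6 ≈ 4.3924.
n = log₂(4.3924) ≈ 2.135 half-lives, so t½ = 51.9/2.135 ≈ 24.309 hours.
From t = 76 to t = 121: 57.6 × (1/2)^((121−76)/24.309) ≈ 15.965 nM.

16.0 nM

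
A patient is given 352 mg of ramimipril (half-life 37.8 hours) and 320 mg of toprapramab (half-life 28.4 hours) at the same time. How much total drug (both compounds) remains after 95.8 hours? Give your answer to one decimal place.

ramimipril: 352 × (1/2)^(95.8/37.8) = 352 × (1/2)^2.5344 ≈ 60.76 mg.
toprapramab: 320 × (1/2)^(95.8/28.4) = 320 × (1/2)^3.3732 ≈ 30.882 mg.
Total = 60.76 + 30.882 ≈ 91.641 mg.

91.6 mg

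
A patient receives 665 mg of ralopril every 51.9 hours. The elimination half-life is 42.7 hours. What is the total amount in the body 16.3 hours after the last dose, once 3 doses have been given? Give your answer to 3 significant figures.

The 3 doses were given 120.1, 68.2, 16.3 hours ago.
Total = 665·(1/2)^(120.1/42.7) + 665·(1/2)^(68.2/42.7) + 665·(1/2)^(16.3/42.7)
      = 94.652 + 219.8 + 510.4 ≈ 824.85 mg.

825 mg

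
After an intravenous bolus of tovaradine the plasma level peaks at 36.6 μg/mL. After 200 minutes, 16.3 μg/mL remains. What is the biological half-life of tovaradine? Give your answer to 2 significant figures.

170 minutes

A/A₀ = 16.3/36.6 ≈ 0.44536.
n = log₂(2.2454) ≈ 1.167 half-lives elapsed in 200 minutes.
t½ = 200/1.167 ≈ 171.38 minutes.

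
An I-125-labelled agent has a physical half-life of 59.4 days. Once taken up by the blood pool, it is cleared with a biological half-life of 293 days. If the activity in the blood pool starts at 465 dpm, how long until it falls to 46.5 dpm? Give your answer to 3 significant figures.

164 days

1/t_eff = 1/t_phys + 1/t_biol = 1/59.4 + 1/293 = 0.020248 per day.
t_eff = 59.4 × 293 / (59.4 + 293) ≈ 49.388 days.
n = log₂(465/46.5) ≈ 3.3219; t = 3.3219 × 49.388 ≈ 164.06 days.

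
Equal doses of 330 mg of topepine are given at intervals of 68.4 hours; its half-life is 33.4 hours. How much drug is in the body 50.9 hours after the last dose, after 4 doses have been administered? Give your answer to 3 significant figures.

The 4 doses were given 256.1, 187.7, 119.3, 50.9 hours ago.
Total = 330·(1/2)^(256.1/33.4) + 330·(1/2)^(187.7/33.4) + 330·(1/2)^(119.3/33.4) + 330·(1/2)^(50.9/33.4)
      = 1.623 + 6.7112 + 27.751 + 114.75 ≈ 150.84 mg.

151 mg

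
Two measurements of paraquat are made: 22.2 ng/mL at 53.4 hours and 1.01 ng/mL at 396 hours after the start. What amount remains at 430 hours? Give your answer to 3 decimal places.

0.743 ng/mL

Over Δt = 396 − 53.4 = 342.6 hours, the level fell by a factor of 22.2/1.01 ≈ 21.98.
n = log₂(21.98) ≈ 4.4581 half-lives, so t½ = 342.6/4.4581 ≈ 76.848 hours.
From t = 396 to t = 430: 1.01 × (1/2)^((430−396)/76.848) ≈ 0.74325 ng/mL.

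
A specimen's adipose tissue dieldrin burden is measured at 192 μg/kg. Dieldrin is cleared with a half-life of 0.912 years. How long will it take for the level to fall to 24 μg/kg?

24/192 = 1/8, so 3 half-lives have elapsed.
t = 3 × 0.912 = 2.736 years.

2.736 years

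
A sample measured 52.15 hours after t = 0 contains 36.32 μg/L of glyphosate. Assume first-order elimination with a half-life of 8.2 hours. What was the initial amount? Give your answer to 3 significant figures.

Number of half-lives elapsed: n = 52.15/8.2 ≈ 6.3598.
A₀ = A × 2^n = 36.32 × 2^6.3598 = 36.32 × 82.125 ≈ 2982.8 μg/L.

2980 μg/L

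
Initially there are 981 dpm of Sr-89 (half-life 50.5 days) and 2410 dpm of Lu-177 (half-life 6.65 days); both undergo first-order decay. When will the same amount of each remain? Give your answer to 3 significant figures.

9.93 days

Set 981·(1/2)^(t/50.5) = 2410·(1/2)^(t/6.65).
Taking log₂: log₂(981/2410) = t·(1/50.5 − 1/6.65).
log₂(0.40705) = -1.2967; 1/50.5 − 1/6.65 = -0.13057.
t = -1.2967 / -0.13057 ≈ 9.9308 days.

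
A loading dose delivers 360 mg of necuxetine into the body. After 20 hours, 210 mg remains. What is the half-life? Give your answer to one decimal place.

25.7 hours

A/A₀ = 210/360 ≈ 0.58333.
n = log₂(1.7143) ≈ 0.77761 half-lives elapsed in 20 hours.
t½ = 20/0.77761 ≈ 25.72 hours.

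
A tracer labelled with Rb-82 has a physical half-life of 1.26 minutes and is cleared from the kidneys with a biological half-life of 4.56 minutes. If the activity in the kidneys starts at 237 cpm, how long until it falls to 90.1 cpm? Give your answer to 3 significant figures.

1.38 minutes

1/t_eff = 1/t_phys + 1/t_biol = 1/1.26 + 1/4.56 = 1.0129 per minute.
t_eff = 1.26 × 4.56 / (1.26 + 4.56) ≈ 0.98722 minutes.
n = log₂(237/90.1) ≈ 1.3953; t = 1.3953 × 0.98722 ≈ 1.3775 minutes.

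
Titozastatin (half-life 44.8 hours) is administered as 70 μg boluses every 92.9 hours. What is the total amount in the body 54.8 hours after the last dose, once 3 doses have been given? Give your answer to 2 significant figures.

The 3 doses were given 240.6, 147.7, 54.8 hours ago.
Total = 70·(1/2)^(240.6/44.8) + 70·(1/2)^(147.7/44.8) + 70·(1/2)^(54.8/44.8)
      = 1.692 + 7.1226 + 29.983 ≈ 38.798 μg.

39 μg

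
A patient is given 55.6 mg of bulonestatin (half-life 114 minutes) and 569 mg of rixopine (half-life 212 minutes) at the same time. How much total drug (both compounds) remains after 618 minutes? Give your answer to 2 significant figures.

77 mg

bulonestatin: 55.6 × (1/2)^(618/114) = 55.6 × (1/2)^5.4211 ≈ 1.2977 mg.
rixopine: 569 × (1/2)^(618/212) = 569 × (1/2)^2.9151 ≈ 75.436 mg.
Total = 1.2977 + 75.436 ≈ 76.734 mg.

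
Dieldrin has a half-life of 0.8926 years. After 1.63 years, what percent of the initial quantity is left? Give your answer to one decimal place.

28.2%

n = 1.63/0.8926 ≈ 1.8261 half-lives.
Fraction remaining = (1/2)^1.8261 ≈ 0.28202, i.e. 28.202%.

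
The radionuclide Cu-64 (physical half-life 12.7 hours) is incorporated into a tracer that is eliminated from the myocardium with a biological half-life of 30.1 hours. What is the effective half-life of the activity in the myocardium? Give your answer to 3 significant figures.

1/t_eff = 1/t_phys + 1/t_biol = 1/12.7 + 1/30.1 = 0.11196 per hour.
t_eff = 12.7 × 30.1 / (12.7 + 30.1) ≈ 8.9315 hours.

8.93 hours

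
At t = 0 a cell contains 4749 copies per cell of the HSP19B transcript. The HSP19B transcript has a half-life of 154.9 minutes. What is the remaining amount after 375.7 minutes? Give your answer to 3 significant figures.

884 copies per cell

Number of half-lives: n = 375.7/154.9 ≈ 2.4254.
Remaining = 4749 × (1/2)^2.4254 = 4749 × 0.18615 ≈ 884.04 copies per cell.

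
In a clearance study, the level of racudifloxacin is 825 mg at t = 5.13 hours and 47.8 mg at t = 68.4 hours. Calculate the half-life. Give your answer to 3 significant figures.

15.4 hours

Over Δt = 68.4 − 5.13 = 63.27 hours, the level fell by a factor of 825/47.8 ≈ 17.259.
n = log₂(17.259) ≈ 4.1093 half-lives, so t½ = 63.27/4.1093 ≈ 15.397 hours.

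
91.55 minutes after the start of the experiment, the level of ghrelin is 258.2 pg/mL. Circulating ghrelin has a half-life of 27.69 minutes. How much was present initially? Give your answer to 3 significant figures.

2550 pg/mL

Number of half-lives elapsed: n = 91.55/27.69 ≈ 3.3062.
A₀ = A × 2^n = 258.2 × 2^3.3062 = 258.2 × 9.8919 ≈ 2554.1 pg/mL.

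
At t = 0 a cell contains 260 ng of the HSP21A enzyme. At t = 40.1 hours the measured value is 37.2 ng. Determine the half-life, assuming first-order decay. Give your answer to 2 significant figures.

14 hours

A/A₀ = 37.2/260 ≈ 0.14308.
n = log₂(6.9892) ≈ 2.8051 half-lives elapsed in 40.1 hours.
t½ = 40.1/2.8051 ≈ 14.295 hours.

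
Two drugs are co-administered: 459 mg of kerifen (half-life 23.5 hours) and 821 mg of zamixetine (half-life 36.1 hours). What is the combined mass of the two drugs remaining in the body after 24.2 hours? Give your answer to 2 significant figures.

kerifen: 459 × (1/2)^(24.2/23.5) = 459 × (1/2)^1.0298 ≈ 224.81 mg.
zamixetine: 821 × (1/2)^(24.2/36.1) = 821 × (1/2)^0.67036 ≈ 515.88 mg.
Total = 224.81 + 515.88 ≈ 740.69 mg.

740 mg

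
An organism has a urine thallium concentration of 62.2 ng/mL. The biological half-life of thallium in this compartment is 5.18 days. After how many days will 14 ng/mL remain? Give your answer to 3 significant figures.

11.1 days

Fraction remaining = 14/62.2 ≈ 0.22508.
n = log₂(62.2/14) = ln(4.4429)/ln 2 ≈ 2.1515 half-lives.
t = n × t½ = 2.1515 × 5.18 ≈ 11.145 days.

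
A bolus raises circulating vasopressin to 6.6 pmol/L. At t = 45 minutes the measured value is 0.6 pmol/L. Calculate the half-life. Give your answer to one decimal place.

A/A₀ = 0.6/6.6 ≈ 0.090909.
n = log₂(11) ≈ 3.4594 half-lives elapsed in 45 minutes.
t½ = 45/3.4594 ≈ 13.008 minutes.

13.0 minutes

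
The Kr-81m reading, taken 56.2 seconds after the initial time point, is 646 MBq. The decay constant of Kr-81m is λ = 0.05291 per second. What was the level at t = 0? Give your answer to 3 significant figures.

t½ = ln 2 / λ = 0.69315 / 0.05291 ≈ 13.1 seconds.
Number of half-lives elapsed: n = 56.2/13.1 ≈ 4.2899.
A₀ = A × 2^n = 646 × 2^4.2899 = 646 × 19.561 ≈ 12636 MBq.

12600 MBq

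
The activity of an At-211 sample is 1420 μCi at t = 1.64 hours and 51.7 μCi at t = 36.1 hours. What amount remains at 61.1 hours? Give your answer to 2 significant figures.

Over Δt = 36.1 − 1.64 = 34.46 hours, the level fell by a factor of 1420/51.7 ≈ 27.466.
n = log₂(27.466) ≈ 4.7796 half-lives, so t½ = 34.46/4.7796 ≈ 7.2098 hours.
From t = 36.1 to t = 61.1: 51.7 × (1/2)^((61.1−36.1)/7.2098) ≈ 4.6738 μCi.

4.7 μCi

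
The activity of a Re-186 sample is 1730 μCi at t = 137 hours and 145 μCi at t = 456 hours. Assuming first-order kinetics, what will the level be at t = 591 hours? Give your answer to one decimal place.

50.8 μCi

Over Δt = 456 − 137 = 319 hours, the level fell by a factor of 1730/145 ≈ 11.931.
n = log₂(11.931) ≈ 3.5766 half-lives, so t½ = 319/3.5766 ≈ 89.19 hours.
From t = 456 to t = 591: 145 × (1/2)^((591−456)/89.19) ≈ 50.783 μCi.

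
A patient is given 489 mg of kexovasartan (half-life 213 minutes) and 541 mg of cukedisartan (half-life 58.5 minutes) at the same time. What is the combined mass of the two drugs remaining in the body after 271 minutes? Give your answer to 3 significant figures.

224 mg

kexovasartan: 489 × (1/2)^(271/213) = 489 × (1/2)^1.2723 ≈ 202.45 mg.
cukedisartan: 541 × (1/2)^(271/58.5) = 541 × (1/2)^4.6325 ≈ 21.811 mg.
Total = 202.45 + 21.811 ≈ 224.26 mg.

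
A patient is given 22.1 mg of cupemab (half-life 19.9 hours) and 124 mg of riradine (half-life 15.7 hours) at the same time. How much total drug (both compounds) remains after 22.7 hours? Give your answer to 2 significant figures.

56 mg

cupemab: 22.1 × (1/2)^(22.7/19.9) = 22.1 × (1/2)^1.1407 ≈ 10.023 mg.
riradine: 124 × (1/2)^(22.7/15.7) = 124 × (1/2)^1.4459 ≈ 45.517 mg.
Total = 10.023 + 45.517 ≈ 55.54 mg.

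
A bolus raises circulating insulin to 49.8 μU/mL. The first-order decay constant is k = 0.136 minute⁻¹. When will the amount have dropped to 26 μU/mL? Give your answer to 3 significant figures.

4.78 minutes

t½ = ln 2 / k = 0.69315 / 0.136 ≈ 5.0967 minutes.
Fraction remaining = 26/49.8 ≈ 0.52209.
n = log₂(49.8/26) = ln(1.9154)/ln 2 ≈ 0.93763 half-lives.
t = n × t½ = 0.93763 × 5.0967 ≈ 4.7788 minutes.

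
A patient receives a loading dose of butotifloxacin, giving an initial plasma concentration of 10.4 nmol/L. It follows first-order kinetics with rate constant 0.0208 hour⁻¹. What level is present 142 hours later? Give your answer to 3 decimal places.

0.542 nmol/L

t½ = ln 2 / λ = 0.69315 / 0.0208 ≈ 33.324 hours.
Number of half-lives: n = 142/33.324 ≈ 4.2611.
Remaining = 10.4 × (1/2)^4.2611 = 10.4 × 0.052152 ≈ 0.54238 nmol/L.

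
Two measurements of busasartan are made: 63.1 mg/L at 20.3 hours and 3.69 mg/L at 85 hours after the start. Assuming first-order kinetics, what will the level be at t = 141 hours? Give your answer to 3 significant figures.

Over Δt = 85 − 20.3 = 64.7 hours, the level fell by a factor of 63.1/3.69 ≈ 17.1.
n = log₂(17.1) ≈ 4.0959 half-lives, so t½ = 64.7/4.0959 ≈ 15.796 hours.
From t = 85 to t = 141: 3.69 × (1/2)^((141−85)/15.796) ≈ 0.3161 mg/L.

0.316 mg/L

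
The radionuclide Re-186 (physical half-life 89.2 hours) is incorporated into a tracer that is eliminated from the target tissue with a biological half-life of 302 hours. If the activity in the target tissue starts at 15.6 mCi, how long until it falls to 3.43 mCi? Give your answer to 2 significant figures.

1/t_eff = 1/t_phys + 1/t_biol = 1/89.2 + 1/302 = 0.014522 per hour.
t_eff = 89.2 × 302 / (89.2 + 302) ≈ 68.861 hours.
n = log₂(15.6/3.43) ≈ 2.1853; t = 2.1853 × 68.861 ≈ 150.48 hours.

150 hours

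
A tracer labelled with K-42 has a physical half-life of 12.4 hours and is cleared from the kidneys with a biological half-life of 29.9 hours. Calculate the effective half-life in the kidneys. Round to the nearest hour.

9 hours

1/t_eff = 1/t_phys + 1/t_biol = 1/12.4 + 1/29.9 = 0.11409 per hour.
t_eff = 12.4 × 29.9 / (12.4 + 29.9) ≈ 8.765 hours.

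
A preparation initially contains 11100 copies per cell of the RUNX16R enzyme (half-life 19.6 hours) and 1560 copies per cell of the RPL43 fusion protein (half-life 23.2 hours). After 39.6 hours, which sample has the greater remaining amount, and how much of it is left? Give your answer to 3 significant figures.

RUNX16R enzyme, 2740 copies per cell

RUNX16R enzyme: 11100 × (1/2)^2.0204 ≈ 2736 copies per cell.
RPL43 fusion protein: 1560 × (1/2)^1.7069 ≈ 477.86 copies per cell.
RUNX16R enzyme has more remaining, at ≈ 2736 copies per cell.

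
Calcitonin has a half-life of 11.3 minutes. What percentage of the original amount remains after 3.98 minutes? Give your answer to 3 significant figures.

78.3%

n = 3.98/11.3 ≈ 0.35221 half-lives.
Fraction remaining = (1/2)^0.35221 ≈ 0.78338, i.e. 78.338%.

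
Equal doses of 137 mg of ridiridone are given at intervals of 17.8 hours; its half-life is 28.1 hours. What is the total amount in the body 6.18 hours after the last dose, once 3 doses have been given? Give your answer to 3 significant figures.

The 3 doses were given 41.78, 23.98, 6.18 hours ago.
Total = 137·(1/2)^(41.78/28.1) + 137·(1/2)^(23.98/28.1) + 137·(1/2)^(6.18/28.1)
      = 48.881 + 75.828 + 117.63 ≈ 242.34 mg.

242 mg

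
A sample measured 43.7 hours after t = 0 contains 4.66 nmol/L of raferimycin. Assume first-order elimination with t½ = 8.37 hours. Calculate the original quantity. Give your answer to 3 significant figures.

174 nmol/L

Number of half-lives elapsed: n = 43.7/8.37 ≈ 5.221.
A₀ = A × 2^n = 4.66 × 2^5.221 = 4.66 × 37.298 ≈ 173.81 nmol/L.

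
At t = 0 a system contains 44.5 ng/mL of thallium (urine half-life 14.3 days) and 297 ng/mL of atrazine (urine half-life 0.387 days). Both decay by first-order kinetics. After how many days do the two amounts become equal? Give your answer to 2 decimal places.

Set 44.5·(1/2)^(t/14.3) = 297·(1/2)^(t/0.387).
Taking log₂: log₂(44.5/297) = t·(1/14.3 − 1/0.387).
log₂(0.14983) = -2.7386; 1/14.3 − 1/0.387 = -2.514.
t = -2.7386 / -2.514 ≈ 1.0893 days.

1.09 days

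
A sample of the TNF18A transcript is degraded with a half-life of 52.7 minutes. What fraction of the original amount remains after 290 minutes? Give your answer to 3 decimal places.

0.022

n = 290/52.7 ≈ 5.5028 half-lives.
Fraction remaining = (1/2)^5.5028 ≈ 0.022054.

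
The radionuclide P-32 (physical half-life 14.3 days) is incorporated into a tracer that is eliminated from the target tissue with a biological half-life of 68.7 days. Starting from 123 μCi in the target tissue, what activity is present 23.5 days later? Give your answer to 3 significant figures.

1/t_eff = 1/t_phys + 1/t_biol = 1/14.3 + 1/68.7 = 0.084486 per day.
t_eff = 14.3 × 68.7 / (14.3 + 68.7) ≈ 11.836 days.
Remaining = 123 × (1/2)^(23.5/11.836) = 123 × (1/2)^1.9854 ≈ 31.062 μCi.

31.1 μCi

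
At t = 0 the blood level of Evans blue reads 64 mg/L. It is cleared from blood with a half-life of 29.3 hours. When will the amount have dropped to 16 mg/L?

58.6 hours

16/64 = 1/4, so 2 half-lives have elapsed.
t = 2 × 29.3 = 58.6 hours.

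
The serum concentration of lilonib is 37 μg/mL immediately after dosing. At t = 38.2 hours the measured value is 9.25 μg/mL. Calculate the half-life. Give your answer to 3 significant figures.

A/A₀ = 9.25/37 ≈ 0.25.
n = log₂(4) ≈ 2 half-lives elapsed in 38.2 hours.
t½ = 38.2/2 ≈ 19.1 hours.

19.1 hours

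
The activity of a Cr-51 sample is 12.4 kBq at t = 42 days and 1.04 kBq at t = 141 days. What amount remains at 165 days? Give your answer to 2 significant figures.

0.57 kBq

Over Δt = 141 − 42 = 99 days, the level fell by a factor of 12.4/1.04 ≈ 11.923.
n = log₂(11.923) ≈ 3.5757 half-lives, so t½ = 99/3.5757 ≈ 27.687 days.
From t = 141 to t = 165: 1.04 × (1/2)^((165−141)/27.687) ≈ 0.57028 kBq.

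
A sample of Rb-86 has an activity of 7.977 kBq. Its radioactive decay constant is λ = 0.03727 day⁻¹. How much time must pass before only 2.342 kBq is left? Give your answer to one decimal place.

t½ = ln 2 / λ = 0.69315 / 0.03727 ≈ 18.598 days.
Fraction remaining = 2.342/7.977 ≈ 0.29359.
n = log₂(7.977/2.342) = ln(3.4061)/ln 2 ≈ 1.7681 half-lives.
t = n × t½ = 1.7681 × 18.598 ≈ 32.883 days.

32.9 days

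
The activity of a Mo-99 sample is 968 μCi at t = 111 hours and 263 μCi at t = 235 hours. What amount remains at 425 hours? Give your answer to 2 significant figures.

Over Δt = 235 − 111 = 124 hours, the level fell by a factor of 968/263 ≈ 3.6806.
n = log₂(3.6806) ≈ 1.8799 half-lives, so t½ = 124/1.8799 ≈ 65.959 hours.
From t = 235 to t = 425: 263 × (1/2)^((425−235)/65.959) ≈ 35.713 μCi.

36 μCi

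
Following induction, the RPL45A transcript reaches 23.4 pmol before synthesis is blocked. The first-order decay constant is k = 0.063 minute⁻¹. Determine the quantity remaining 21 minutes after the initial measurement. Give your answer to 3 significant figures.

t½ = ln 2 / k = 0.69315 / 0.063 ≈ 11.002 minutes.
Number of half-lives: n = 21/11.002 ≈ 1.9087.
Remaining = 23.4 × (1/2)^1.9087 = 23.4 × 0.26634 ≈ 6.2322 pmol.

6.23 pmol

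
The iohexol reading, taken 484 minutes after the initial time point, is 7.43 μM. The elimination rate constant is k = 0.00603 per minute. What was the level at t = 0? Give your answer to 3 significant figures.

t½ = ln 2 / k = 0.69315 / 0.00603 ≈ 114.95 minutes.
Number of half-lives elapsed: n = 484/114.95 ≈ 4.2105.
A₀ = A × 2^n = 7.43 × 2^4.2105 = 7.43 × 18.514 ≈ 137.56 μM.

138 μM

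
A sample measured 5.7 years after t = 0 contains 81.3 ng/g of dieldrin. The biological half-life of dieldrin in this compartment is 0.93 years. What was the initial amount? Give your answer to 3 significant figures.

Number of half-lives elapsed: n = 5.7/0.93 ≈ 6.129.
A₀ = A × 2^n = 81.3 × 2^6.129 = 81.3 × 69.988 ≈ 5690 ng/g.

5690 ng/g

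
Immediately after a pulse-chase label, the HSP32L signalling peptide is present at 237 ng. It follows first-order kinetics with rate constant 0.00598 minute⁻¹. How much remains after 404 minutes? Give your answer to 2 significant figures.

t½ = ln 2 / k = 0.69315 / 0.00598 ≈ 115.91 minutes.
Number of half-lives: n = 404/115.91 ≈ 3.4854.
Remaining = 237 × (1/2)^3.4854 = 237 × 0.089285 ≈ 21.161 ng.

21 ng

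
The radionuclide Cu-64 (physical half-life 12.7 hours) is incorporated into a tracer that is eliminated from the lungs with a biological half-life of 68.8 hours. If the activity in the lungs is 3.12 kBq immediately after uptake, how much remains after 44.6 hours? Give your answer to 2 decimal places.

1/t_eff = 1/t_phys + 1/t_biol = 1/12.7 + 1/68.8 = 0.093275 per hour.
t_eff = 12.7 × 68.8 / (12.7 + 68.8) ≈ 10.721 hours.
Remaining = 3.12 × (1/2)^(44.6/10.721) = 3.12 × (1/2)^4.1601 ≈ 0.17452 kBq.

0.17 kBq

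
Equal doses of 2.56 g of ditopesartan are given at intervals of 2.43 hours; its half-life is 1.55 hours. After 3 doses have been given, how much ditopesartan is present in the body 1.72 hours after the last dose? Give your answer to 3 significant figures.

The 3 doses were given 6.58, 4.15, 1.72 hours ago.
Total = 2.56·(1/2)^(6.58/1.55) + 2.56·(1/2)^(4.15/1.55) + 2.56·(1/2)^(1.72/1.55)
      = 0.135 + 0.40018 + 1.1863 ≈ 1.7215 g.

1.72 g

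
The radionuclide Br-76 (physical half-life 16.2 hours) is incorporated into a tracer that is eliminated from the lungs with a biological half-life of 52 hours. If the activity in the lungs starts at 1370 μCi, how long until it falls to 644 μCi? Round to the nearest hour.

1/t_eff = 1/t_phys + 1/t_biol = 1/16.2 + 1/52 = 0.080959 per hour.
t_eff = 16.2 × 52 / (16.2 + 52) ≈ 12.352 hours.
n = log₂(1370/644) ≈ 1.089; t = 1.089 × 12.352 ≈ 13.452 hours.

13 hours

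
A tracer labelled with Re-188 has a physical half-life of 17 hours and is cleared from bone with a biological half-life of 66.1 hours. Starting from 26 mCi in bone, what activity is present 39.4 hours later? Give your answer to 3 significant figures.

3.45 mCi

1/t_eff = 1/t_phys + 1/t_biol = 1/17 + 1/66.1 = 0.073952 per hour.
t_eff = 17 × 66.1 / (17 + 66.1) ≈ 13.522 hours.
Remaining = 26 × (1/2)^(39.4/13.522) = 26 × (1/2)^2.9137 ≈ 3.4503 mCi.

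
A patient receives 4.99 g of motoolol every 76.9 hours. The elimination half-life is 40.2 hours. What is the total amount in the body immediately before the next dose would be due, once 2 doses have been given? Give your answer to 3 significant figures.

1.68 g

The 2 doses were given 153.8, 76.9 hours ago.
Total = 4.99·(1/2)^(153.8/40.2) + 4.99·(1/2)^(76.9/40.2)
      = 0.35188 + 1.3251 ≈ 1.677 g.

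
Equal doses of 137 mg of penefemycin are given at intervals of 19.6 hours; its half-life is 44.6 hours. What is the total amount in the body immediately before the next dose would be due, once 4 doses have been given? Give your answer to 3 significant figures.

271 mg

The 4 doses were given 78.4, 58.8, 39.2, 19.6 hours ago.
Total = 137·(1/2)^(78.4/44.6) + 137·(1/2)^(58.8/44.6) + 137·(1/2)^(39.2/44.6) + 137·(1/2)^(19.6/44.6)
      = 40.509 + 54.935 + 74.497 + 101.03 ≈ 270.97 mg.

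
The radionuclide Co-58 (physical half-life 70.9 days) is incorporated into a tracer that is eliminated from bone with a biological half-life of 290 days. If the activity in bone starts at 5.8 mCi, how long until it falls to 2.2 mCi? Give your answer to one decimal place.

1/t_eff = 1/t_phys + 1/t_biol = 1/70.9 + 1/290 = 0.017553 per day.
t_eff = 70.9 × 290 / (70.9 + 290) ≈ 56.971 days.
n = log₂(5.8/2.2) ≈ 1.3985; t = 1.3985 × 56.971 ≈ 79.677 days.

79.7 days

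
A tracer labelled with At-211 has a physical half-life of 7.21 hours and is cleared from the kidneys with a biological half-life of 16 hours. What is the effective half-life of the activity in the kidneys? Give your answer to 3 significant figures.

1/t_eff = 1/t_phys + 1/t_biol = 1/7.21 + 1/16 = 0.2012 per hour.
t_eff = 7.21 × 16 / (7.21 + 16) ≈ 4.9703 hours.

4.97 hours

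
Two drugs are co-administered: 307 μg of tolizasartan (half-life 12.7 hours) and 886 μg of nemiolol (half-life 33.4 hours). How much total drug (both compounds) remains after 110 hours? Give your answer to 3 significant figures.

tolizasartan: 307 × (1/2)^(110/12.7) = 307 × (1/2)^8.6614 ≈ 0.75821 μg.
nemiolol: 886 × (1/2)^(110/33.4) = 886 × (1/2)^3.2934 ≈ 90.369 μg.
Total = 0.75821 + 90.369 ≈ 91.127 μg.

91.1 μg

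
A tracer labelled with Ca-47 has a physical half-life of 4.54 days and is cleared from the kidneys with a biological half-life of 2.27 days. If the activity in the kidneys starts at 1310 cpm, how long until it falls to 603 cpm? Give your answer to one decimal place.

1/t_eff = 1/t_phys + 1/t_biol = 1/4.54 + 1/2.27 = 0.66079 per day.
t_eff = 4.54 × 2.27 / (4.54 + 2.27) ≈ 1.5133 days.
n = log₂(1310/603) ≈ 1.1193; t = 1.1193 × 1.5133 ≈ 1.6939 days.

1.7 days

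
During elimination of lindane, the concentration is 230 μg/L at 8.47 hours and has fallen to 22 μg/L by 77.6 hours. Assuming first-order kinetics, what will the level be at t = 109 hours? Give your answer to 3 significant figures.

Over Δt = 77.6 − 8.47 = 69.13 hours, the level fell by a factor of 230/22 ≈ 10.455.
n = log₂(10.455) ≈ 3.3861 half-lives, so t½ = 69.13/3.3861 ≈ 20.416 hours.
From t = 77.6 to t = 109: 22 × (1/2)^((109−77.6)/20.416) ≈ 7.576 μg/L.

7.58 μg/L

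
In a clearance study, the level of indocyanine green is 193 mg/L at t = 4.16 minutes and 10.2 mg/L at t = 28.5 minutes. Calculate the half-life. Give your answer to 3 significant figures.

Over Δt = 28.5 − 4.16 = 24.34 minutes, the level fell by a factor of 193/10.2 ≈ 18.922.
n = log₂(18.922) ≈ 4.242 half-lives, so t½ = 24.34/4.242 ≈ 5.7379 minutes.

5.74 minutes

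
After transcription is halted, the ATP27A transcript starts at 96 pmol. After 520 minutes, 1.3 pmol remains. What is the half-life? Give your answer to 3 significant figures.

83.8 minutes

A/A₀ = 1.3/96 ≈ 0.013542.
n = log₂(73.846) ≈ 6.2065 half-lives elapsed in 520 minutes.
t½ = 520/6.2065 ≈ 83.784 minutes.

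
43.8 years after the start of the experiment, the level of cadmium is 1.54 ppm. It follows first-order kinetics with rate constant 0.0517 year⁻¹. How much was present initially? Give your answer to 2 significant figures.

t½ = ln 2 / λ = 0.69315 / 0.0517 ≈ 13.407 years.
Number of half-lives elapsed: n = 43.8/13.407 ≈ 3.2669.
A₀ = A × 2^n = 1.54 × 2^3.2669 = 1.54 × 9.6259 ≈ 14.824 ppm.

15 ppm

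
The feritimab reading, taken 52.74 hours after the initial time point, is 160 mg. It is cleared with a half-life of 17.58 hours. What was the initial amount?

1280 mg

Number of half-lives elapsed: n = 52.74/17.58 ≈ 3.
A₀ = A × 2^n = 160 × 2^3 = 160 × 8 ≈ 1280 mg.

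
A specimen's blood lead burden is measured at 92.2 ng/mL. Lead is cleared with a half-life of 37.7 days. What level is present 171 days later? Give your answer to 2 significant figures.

4.0 ng/mL

Number of half-lives: n = 171/37.7 ≈ 4.5358.
Remaining = 92.2 × (1/2)^4.5358 = 92.2 × 0.043111 ≈ 3.9748 ng/mL.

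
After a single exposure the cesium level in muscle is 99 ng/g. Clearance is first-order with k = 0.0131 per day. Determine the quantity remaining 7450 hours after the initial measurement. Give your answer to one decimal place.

t½ = ln 2 / k = 0.69315 / 0.0131 ≈ 52.912 days.
Convert the elapsed time: 7450 hours = 310.417 days.
Number of half-lives: n = 310.417/52.912 ≈ 5.8667.
Remaining = 99 × (1/2)^5.8667 = 99 × 0.017138 ≈ 1.6967 ng/g.

1.7 ng/g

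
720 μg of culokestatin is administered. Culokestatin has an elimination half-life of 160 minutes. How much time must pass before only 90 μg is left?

480 minutes

90/720 = 1/8, so 3 half-lives have elapsed.
t = 3 × 160 = 480 minutes.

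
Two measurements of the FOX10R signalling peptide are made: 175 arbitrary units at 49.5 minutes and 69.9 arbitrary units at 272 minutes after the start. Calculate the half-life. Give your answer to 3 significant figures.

168 minutes

Over Δt = 272 − 49.5 = 222.5 minutes, the level fell by a factor of 175/69.9 ≈ 2.5036.
n = log₂(2.5036) ≈ 1.324 half-lives, so t½ = 222.5/1.324 ≈ 168.05 minutes.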